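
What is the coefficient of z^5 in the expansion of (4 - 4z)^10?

-264241152

The general term is C(10,j)·(4)^j·(-4z)^(10-j); the z^5 term has j = 5.
C(10,5) = 252.
Coefficient = C(10,5) · 4^5 · (-4)^5 = 252 · 1024 · (-1024) = -264241152.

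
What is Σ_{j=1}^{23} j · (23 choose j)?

96468992

Since j·C(23,j) = 23·C(22,j−1), the sum is 23·2^22 = 23·4194304 = 96468992.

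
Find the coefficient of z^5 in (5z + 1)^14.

6256250

The general term is C(14,j)·(5z)^j·(1)^(14-j); the z^5 term has j = 5.
C(14,5) = 2002.
Coefficient = C(14,5) · 5^5 = 2002 · 3125 = 6256250.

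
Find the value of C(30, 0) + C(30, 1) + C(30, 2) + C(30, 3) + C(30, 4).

31931

1 + 30 + 435 + 4060 + 27405 = 31931.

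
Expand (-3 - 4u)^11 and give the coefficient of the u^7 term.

-437944320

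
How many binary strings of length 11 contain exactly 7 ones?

330

Choose the 7 positions: C(11,7) = 330.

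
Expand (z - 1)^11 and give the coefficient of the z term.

The general term is C(11,j)·(z)^j·(-1)^(11-j); the z^1 term has j = 1.
C(11,1) = 11.
Coefficient = C(11,1) = 11.

11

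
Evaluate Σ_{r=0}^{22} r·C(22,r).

Differentiating (1+x)^22 and setting x=1: Σ r·C(22,r) = 22·2^21 = 46137344.

46137344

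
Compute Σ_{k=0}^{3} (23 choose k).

1 + 23 + 253 + 1771 = 2048.

2048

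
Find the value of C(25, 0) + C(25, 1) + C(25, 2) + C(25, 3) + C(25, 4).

15276

1 + 25 + 300 + 2300 + 12650 = 15276.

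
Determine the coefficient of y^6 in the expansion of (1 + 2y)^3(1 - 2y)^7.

Coefficient of y^6 = Σ_{j} C(3,j)·2^j·C(7,6-j)·(-2)^(6-j) for j from 0 to 3.
= 448 + (-4032) + 6720 + (-2240) = 896.

896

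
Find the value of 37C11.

854992152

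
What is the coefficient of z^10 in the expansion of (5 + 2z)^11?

56320

The general term is C(11,j)·(5)^j·(2z)^(11-j); the z^10 term has j = 1.
C(11,1) = 11.
Coefficient = C(11,1) · 5^1 · 2^10 = 11 · 5 · 1024 = 56320.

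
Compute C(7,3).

35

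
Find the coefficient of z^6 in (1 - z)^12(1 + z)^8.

Coefficient of z^6 = Σ_{j} C(12,j)·(-1)^j·C(8,6-j)·1^(6-j) for j from 0 to 6.
= 28 + (-672) + 4620 + (-12320) + 13860 + (-6336) + 924 = 104.

104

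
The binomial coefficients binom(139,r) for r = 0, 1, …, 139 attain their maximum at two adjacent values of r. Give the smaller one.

For odd n = 139, C(139,r) peaks at r = (n−1)/2 and (n+1)/2; the smaller is 69.

69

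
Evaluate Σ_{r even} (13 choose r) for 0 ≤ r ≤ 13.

Half of (1+1)^13 + (1−1)^13 gives the even-index sum: 2^12 = 4096.

4096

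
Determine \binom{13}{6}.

C(13,6) = (13·12·11·10·9·8) / 6! = 1235520 / 720 = 1716.

1716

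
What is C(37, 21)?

12875774670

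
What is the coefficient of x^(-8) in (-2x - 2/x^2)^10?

215040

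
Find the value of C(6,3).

C(6,3) = (6·5·4) / 3! = 120 / 6 = 20.

20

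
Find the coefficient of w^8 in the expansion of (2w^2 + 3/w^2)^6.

576

General term: C(6,j)·(2w^2)^j·(3/w^2)^(6-j), with w-exponent 2j − 2(6−j) = 4j − 12.
Set 4j − 12 = 8: j = 5.
C(6,5) = 6; 2^5 = 32; 3^1 = 3.
Coefficient = 6 · 32 · 3 = 576.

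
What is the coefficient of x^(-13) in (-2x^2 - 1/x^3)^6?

General term: C(6,j)·(-2x^2)^j·(-1/x^3)^(6-j), with x-exponent 2j − 3(6−j) = 5j − 18.
Set 5j − 18 = -13: j = 1.
C(6,1) = 6; (-2)^1 = -2; (-1)^5 = -1.
Coefficient = 6 · (-2) · (-1) = 12.

12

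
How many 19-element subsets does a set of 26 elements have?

657800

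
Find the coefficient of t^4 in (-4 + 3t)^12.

The general term is C(12,j)·(-4)^j·(3t)^(12-j); the t^4 term has j = 8.
C(12,8) = 495.
Coefficient = C(12,8) · (-4)^8 · 3^4 = 495 · 65536 · 81 = 2627665920.

2627665920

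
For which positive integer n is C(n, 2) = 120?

16

n(n−1)/2 = 120 ⇒ n(n−1) = 240. Since 16·15 = 240, n = 16.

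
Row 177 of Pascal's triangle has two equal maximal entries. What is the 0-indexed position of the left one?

88

For odd n = 177, C(177,j) peaks at j = (n−1)/2 and (n+1)/2; the lesser is 88.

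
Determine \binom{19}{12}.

50388

C(19,12) = C(19,7) by symmetry.
C(19,7) = (19·18·17·16·15·14·13) / 7! = 253955520 / 5040 = 50388.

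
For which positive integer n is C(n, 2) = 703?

38

n(n−1)/2 = 703 ⇒ n(n−1) = 1406. Since 38·37 = 1406, n = 38.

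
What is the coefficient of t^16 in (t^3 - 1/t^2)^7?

-7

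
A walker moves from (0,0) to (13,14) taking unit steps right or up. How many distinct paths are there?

Each path is a sequence of 27 steps with 13 rights: C(27,13) = 20058300.

20058300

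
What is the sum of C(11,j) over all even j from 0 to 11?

1024

Even-j terms of row 11 sum to 2^10 = 1024.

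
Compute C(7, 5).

C(7,5) = C(7,2) by symmetry.
C(7,2) = (7·6) / 2! = 42 / 2 = 21.

21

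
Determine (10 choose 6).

C(10,6) = C(10,4) by symmetry.
C(10,4) = (10·9·8·7) / 4! = 5040 / 24 = 210.

210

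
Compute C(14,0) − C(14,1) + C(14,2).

The partial alternating sum Σ_{k=0}^{2} (−1)^k C(14,k) = (−1)^2 C(13,2) = 78.

78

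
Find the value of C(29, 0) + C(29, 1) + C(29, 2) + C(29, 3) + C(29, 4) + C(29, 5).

1 + 29 + 406 + 3654 + 23751 + 118755 = 146596.

146596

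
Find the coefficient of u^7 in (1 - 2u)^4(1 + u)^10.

Coefficient of u^7 = Σ_{j} C(4,j)·(-2)^j·C(10,7-j)·1^(7-j) for j from 0 to 4.
= 120 + (-1680) + 6048 + (-6720) + 1920 = -312.

-312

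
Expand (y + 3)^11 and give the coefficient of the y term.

649539

The general term is C(11,j)·(y)^j·(3)^(11-j); the y^1 term has j = 1.
C(11,1) = 11.
Coefficient = C(11,1) · 3^10 = 11 · 59049 = 649539.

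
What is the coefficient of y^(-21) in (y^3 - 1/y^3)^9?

9

General term: C(9,j)·(y^3)^j·(-1/y^3)^(9-j), with y-exponent 3j − 3(9−j) = 6j − 27.
Set 6j − 27 = -21: j = 1.
C(9,1) = 9; 1^1 = 1; (-1)^8 = 1.
Coefficient = 9 · 1 · 1 = 9.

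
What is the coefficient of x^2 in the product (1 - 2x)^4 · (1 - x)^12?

Coefficient of x^2 = Σ_{j} C(4,j)·(-2)^j·C(12,2-j)·(-1)^(2-j) for j from 0 to 2.
= 66 + 96 + 24 = 186.

186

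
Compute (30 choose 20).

30045015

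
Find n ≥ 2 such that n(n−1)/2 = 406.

n(n−1)/2 = 406 ⇒ n(n−1) = 812. Since 29·28 = 812, n = 29.

29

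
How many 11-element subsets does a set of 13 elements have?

78

C(13,11) = C(13,2) by symmetry.
C(13,2) = (13·12) / 2! = 156 / 2 = 78.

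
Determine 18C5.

C(18,5) = (18·17·16·15·14) / 5! = 1028160 / 120 = 8568.

8568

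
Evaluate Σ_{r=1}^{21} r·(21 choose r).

22020096

Differentiating (1+x)^21 and setting x=1: Σ r·C(21,r) = 21·2^20 = 22020096.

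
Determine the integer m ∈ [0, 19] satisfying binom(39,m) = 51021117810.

C(39,m) increases on 0 ≤ m ≤ 19. C(39,16) = 37711260990 and C(39,17) = 51021117810, so m = 17.

17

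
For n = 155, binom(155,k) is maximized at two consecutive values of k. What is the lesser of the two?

77

For odd n = 155, C(155,k) peaks at k = (n−1)/2 and (n+1)/2; the lesser is 77.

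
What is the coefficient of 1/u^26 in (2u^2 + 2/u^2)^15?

General term: C(15,j)·(2u^2)^j·(2/u^2)^(15-j), with u-exponent 2j − 2(15−j) = 4j − 30.
Set 4j − 30 = -26: j = 1.
C(15,1) = 15; 2^1 = 2; 2^14 = 16384.
Coefficient = 15 · 2 · 16384 = 491520.

491520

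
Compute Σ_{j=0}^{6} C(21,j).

1 + 21 + 210 + 1330 + 5985 + 20349 + 54264 = 82160.

82160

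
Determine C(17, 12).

C(17,12) = C(17,5) by symmetry.
C(17,5) = (17·16·15·14·13) / 5! = 742560 / 120 = 6188.

6188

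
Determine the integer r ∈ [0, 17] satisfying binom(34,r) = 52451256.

C(34,r) increases on 0 ≤ r ≤ 17. C(34,8) = 18156204 and C(34,9) = 52451256, so r = 9.

9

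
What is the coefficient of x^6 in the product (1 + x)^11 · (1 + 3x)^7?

Coefficient of x^6 = Σ_{j} C(11,j)·1^j·C(7,6-j)·3^(6-j) for j from 0 to 6.
= 5103 + 56133 + 155925 + 155925 + 62370 + 9702 + 462 = 445620.

445620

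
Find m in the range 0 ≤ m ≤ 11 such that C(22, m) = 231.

2

C(22,m) increases on 0 ≤ m ≤ 11. C(22,1) = 22 and C(22,2) = 231, so m = 2.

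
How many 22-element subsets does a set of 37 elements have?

9364199760

C(37,22) = C(37,15) by symmetry.
C(37,15) = (37·36·35·34·33·32·31·30·29·28·27·26·25·24·23) / 15! = 12245324002983751680000 / 1307674368000 = 9364199760.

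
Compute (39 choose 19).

68923264410

C(39,19) = (39·38·37·36·35·34·33·32·31·30·29·28·27·26·25·24·23·22·21) / 19! = 8384177419658927035269120000 / 121645100408832000 = 68923264410.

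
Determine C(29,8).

C(29,8) = (29·28·27·26·25·24·23·22) / 8! = 173059286400 / 40320 = 4292145.

4292145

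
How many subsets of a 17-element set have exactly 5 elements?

Choose the 5 positions: C(17,5) = 6188.

6188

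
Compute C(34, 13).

927983760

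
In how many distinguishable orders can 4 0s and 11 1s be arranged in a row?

Choose positions for the 0s: C(15,4) = 1365.

1365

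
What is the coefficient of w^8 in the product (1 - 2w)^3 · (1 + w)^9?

-207

Coefficient of w^8 = Σ_{j} C(3,j)·(-2)^j·C(9,8-j)·1^(8-j) for j from 0 to 3.
= 9 + (-216) + 1008 + (-1008) = -207.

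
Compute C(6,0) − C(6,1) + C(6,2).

The partial alternating sum Σ_{k=0}^{2} (−1)^k C(6,k) = (−1)^2 C(5,2) = 10.

10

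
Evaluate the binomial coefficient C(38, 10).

472733756

C(38,10) = (38·37·36·35·34·33·32·31·30·29) / 10! = 1715456253772800 / 3628800 = 472733756.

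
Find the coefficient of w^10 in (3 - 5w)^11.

322265625

The general term is C(11,j)·(3)^j·(-5w)^(11-j); the w^10 term has j = 1.
C(11,1) = 11.
Coefficient = C(11,1) · 3^1 · (-5)^10 = 11 · 3 · 9765625 = 322265625.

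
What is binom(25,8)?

C(25,8) = (25·24·23·22·21·20·19·18) / 8! = 43609104000 / 40320 = 1081575.

1081575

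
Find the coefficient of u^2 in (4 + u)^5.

640

The general term is C(5,j)·(4)^j·(u)^(5-j); the u^2 term has j = 3.
C(5,3) = 10.
Coefficient = C(5,3) · 4^3 = 10 · 64 = 640.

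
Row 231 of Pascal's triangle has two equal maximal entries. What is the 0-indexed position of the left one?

115

For odd n = 231, C(231,r) peaks at r = (n−1)/2 and (n+1)/2; the smaller is 115.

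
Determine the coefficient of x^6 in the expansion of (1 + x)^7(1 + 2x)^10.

180775

Coefficient of x^6 = Σ_{j} C(7,j)·1^j·C(10,6-j)·2^(6-j) for j from 0 to 6.
= 13440 + 56448 + 70560 + 33600 + 6300 + 420 + 7 = 180775.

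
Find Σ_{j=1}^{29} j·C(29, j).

Differentiating (1+x)^29 and setting x=1: Σ j·C(29,j) = 29·2^28 = 7784628224.

7784628224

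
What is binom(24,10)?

C(24,10) = (24·23·22·21·20·19·18·17·16·15) / 10! = 7117005772800 / 3628800 = 1961256.

1961256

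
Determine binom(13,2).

78

C(13,2) = (13·12) / 2! = 156 / 2 = 78.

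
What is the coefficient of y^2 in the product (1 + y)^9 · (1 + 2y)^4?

132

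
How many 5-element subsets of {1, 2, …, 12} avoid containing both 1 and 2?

672

All 5-subsets: C(12,5) = 792. Those containing both fixed elements: C(10,3) = 120.
792 − 120 = 672.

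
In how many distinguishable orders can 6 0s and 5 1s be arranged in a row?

Choose positions for the 0s: C(11,6) = 462.

462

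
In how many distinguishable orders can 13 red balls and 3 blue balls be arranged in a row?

560

Choose positions for the red balls: C(16,13) = 560.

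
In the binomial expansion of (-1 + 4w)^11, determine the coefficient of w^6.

-1892352

The general term is C(11,j)·(-1)^j·(4w)^(11-j); the w^6 term has j = 5.
C(11,5) = 462.
Coefficient = C(11,5) · (-1)^5 · 4^6 = 462 · (-1) · 4096 = -1892352.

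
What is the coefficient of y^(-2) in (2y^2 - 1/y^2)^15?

General term: C(15,j)·(2y^2)^j·(-1/y^2)^(15-j), with y-exponent 2j − 2(15−j) = 4j − 30.
Set 4j − 30 = -2: j = 7.
C(15,7) = 6435; 2^7 = 128; (-1)^8 = 1.
Coefficient = 6435 · 128 · 1 = 823680.

823680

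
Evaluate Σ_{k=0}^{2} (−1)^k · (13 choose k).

The partial alternating sum Σ_{k=0}^{2} (−1)^k C(13,k) = (−1)^2 C(12,2) = 66.

66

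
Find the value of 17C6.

12376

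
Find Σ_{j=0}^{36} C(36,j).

68719476736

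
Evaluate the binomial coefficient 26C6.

230230

C(26,6) = (26·25·24·23·22·21) / 6! = 165765600 / 720 = 230230.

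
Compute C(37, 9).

124403620

C(37,9) = (37·36·35·34·33·32·31·30·29) / 9! = 45143585625600 / 362880 = 124403620.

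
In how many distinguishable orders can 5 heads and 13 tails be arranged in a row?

8568

Choose positions for the heads: C(18,5) = 8568.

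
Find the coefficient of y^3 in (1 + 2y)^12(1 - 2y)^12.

0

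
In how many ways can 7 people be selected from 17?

19448

This is C(17,7) = 19448.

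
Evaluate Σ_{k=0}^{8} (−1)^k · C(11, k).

The partial alternating sum Σ_{k=0}^{8} (−1)^k C(11,k) = (−1)^8 C(10,8) = 45.

45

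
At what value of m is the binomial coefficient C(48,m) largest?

C(48,m) is maximized at m = 48/2 = 24.

24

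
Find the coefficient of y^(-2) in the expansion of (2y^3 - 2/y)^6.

-384

General term: C(6,j)·(2y^3)^j·(-2/y)^(6-j), with y-exponent 3j − 1(6−j) = 4j − 6.
Set 4j − 6 = -2: j = 1.
C(6,1) = 6; 2^1 = 2; (-2)^5 = -32.
Coefficient = 6 · 2 · (-32) = -384.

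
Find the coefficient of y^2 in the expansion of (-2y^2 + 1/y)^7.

-280

General term: C(7,j)·(-2y^2)^j·(1/y)^(7-j), with y-exponent 2j − 1(7−j) = 3j − 7.
Set 3j − 7 = 2: j = 3.
C(7,3) = 35; (-2)^3 = -8; 1^4 = 1.
Coefficient = 35 · (-8) · 1 = -280.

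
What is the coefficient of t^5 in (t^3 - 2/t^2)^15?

General term: C(15,j)·(t^3)^j·(-2/t^2)^(15-j), with t-exponent 3j − 2(15−j) = 5j − 30.
Set 5j − 30 = 5: j = 7.
C(15,7) = 6435; 1^7 = 1; (-2)^8 = 256.
Coefficient = 6435 · 1 · 256 = 1647360.

1647360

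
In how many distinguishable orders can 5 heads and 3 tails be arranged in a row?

Choose positions for the heads: C(8,5) = 56.

56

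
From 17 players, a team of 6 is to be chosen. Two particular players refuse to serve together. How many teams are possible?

All 6-subsets: C(17,6) = 12376. Those containing both fixed elements: C(15,4) = 1365.
12376 − 1365 = 11011.

11011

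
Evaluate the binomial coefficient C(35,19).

C(35,19) = C(35,16) by symmetry.
C(35,16) = (35·34·33·32·31·30·29·28·27·26·25·24·23·22·21·20) / 16! = 84945040381058457600000 / 20922789888000 = 4059928950.

4059928950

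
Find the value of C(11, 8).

165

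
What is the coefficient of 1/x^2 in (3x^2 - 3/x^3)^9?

General term: C(9,j)·(3x^2)^j·(-3/x^3)^(9-j), with x-exponent 2j − 3(9−j) = 5j − 27.
Set 5j − 27 = -2: j = 5.
C(9,5) = 126; 3^5 = 243; (-3)^4 = 81.
Coefficient = 126 · 243 · 81 = 2480058.

2480058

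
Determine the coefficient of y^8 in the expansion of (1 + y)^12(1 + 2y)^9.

2977407

Coefficient of y^8 = Σ_{j} C(12,j)·1^j·C(9,8-j)·2^(8-j) for j from 0 to 8.
= 2304 + 55296 + 354816 + 887040 + 997920 + 532224 + 133056 + 14256 + 495 = 2977407.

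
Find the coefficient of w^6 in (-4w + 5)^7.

143360

The general term is C(7,j)·(-4w)^j·(5)^(7-j); the w^6 term has j = 6.
C(7,6) = 7.
Coefficient = C(7,6) · (-4)^6 · 5^1 = 7 · 4096 · 5 = 143360.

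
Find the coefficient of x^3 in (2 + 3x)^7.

15120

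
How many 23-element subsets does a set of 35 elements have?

C(35,23) = C(35,12) by symmetry.
C(35,12) = (35·34·33·32·31·30·29·28·27·26·25·24) / 12! = 399703747322880000 / 479001600 = 834451800.

834451800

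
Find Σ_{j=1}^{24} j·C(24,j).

Differentiating (1+x)^24 and setting x=1: Σ j·C(24,j) = 24·2^23 = 201326592.

201326592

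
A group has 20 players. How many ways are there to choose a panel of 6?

38760

This is C(20,6) = 38760.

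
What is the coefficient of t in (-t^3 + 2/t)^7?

General term: C(7,j)·(-t^3)^j·(2/t)^(7-j), with t-exponent 3j − 1(7−j) = 4j − 7.
Set 4j − 7 = 1: j = 2.
C(7,2) = 21; (-1)^2 = 1; 2^5 = 32.
Coefficient = 21 · 1 · 32 = 672.

672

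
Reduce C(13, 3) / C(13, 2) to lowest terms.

C(n,k+1)/C(n,k) = (n−k)/(k+1) = (13−2)/(2+1) = 11/3.

11/3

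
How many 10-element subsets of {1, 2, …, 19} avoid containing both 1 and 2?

68068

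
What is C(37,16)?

12875774670

C(37,16) = (37·36·35·34·33·32·31·30·29·28·27·26·25·24·23·22) / 16! = 269397128065642536960000 / 20922789888000 = 12875774670.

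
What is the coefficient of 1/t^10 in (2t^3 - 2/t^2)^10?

General term: C(10,j)·(2t^3)^j·(-2/t^2)^(10-j), with t-exponent 3j − 2(10−j) = 5j − 20.
Set 5j − 20 = -10: j = 2.
C(10,2) = 45; 2^2 = 4; (-2)^8 = 256.
Coefficient = 45 · 4 · 256 = 46080.

46080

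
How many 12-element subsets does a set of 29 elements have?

C(29,12) = (29·28·27·26·25·24·23·22·21·20·19·18) / 12! = 24858235898496000 / 479001600 = 51895935.

51895935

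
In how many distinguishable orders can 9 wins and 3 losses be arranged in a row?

220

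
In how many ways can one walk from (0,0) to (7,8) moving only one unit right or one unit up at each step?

6435

Each path is a sequence of 15 steps with 7 rights: C(15,7) = 6435.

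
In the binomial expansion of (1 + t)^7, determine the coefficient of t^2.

21

The general term is C(7,j)·(1)^j·(t)^(7-j); the t^2 term has j = 5.
C(7,5) = 21.
Coefficient = C(7,5) = 21.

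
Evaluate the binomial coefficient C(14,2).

C(14,2) = (14·13) / 2! = 182 / 2 = 91.

91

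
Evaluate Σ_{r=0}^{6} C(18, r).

1 + 18 + 153 + 816 + 3060 + 8568 + 18564 = 31180.

31180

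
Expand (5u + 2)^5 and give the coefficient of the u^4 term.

6250

The general term is C(5,j)·(5u)^j·(2)^(5-j); the u^4 term has j = 4.
C(5,4) = 5.
Coefficient = C(5,4) · 5^4 · 2^1 = 5 · 625 · 2 = 6250.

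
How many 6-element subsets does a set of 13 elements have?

C(13,6) = (13·12·11·10·9·8) / 6! = 1235520 / 720 = 1716.

1716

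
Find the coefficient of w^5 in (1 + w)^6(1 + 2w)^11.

Coefficient of w^5 = Σ_{j} C(6,j)·1^j·C(11,5-j)·2^(5-j) for j from 0 to 5.
= 14784 + 31680 + 19800 + 4400 + 330 + 6 = 71000.

71000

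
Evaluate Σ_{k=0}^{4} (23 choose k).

10903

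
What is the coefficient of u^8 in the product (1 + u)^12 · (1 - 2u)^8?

2895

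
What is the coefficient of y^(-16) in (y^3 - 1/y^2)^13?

General term: C(13,j)·(y^3)^j·(-1/y^2)^(13-j), with y-exponent 3j − 2(13−j) = 5j − 26.
Set 5j − 26 = -16: j = 2.
C(13,2) = 78; 1^2 = 1; (-1)^11 = -1.
Coefficient = 78 · 1 · (-1) = -78.

-78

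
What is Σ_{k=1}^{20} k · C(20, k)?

10485760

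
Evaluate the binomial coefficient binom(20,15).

15504

C(20,15) = C(20,5) by symmetry.
C(20,5) = (20·19·18·17·16) / 5! = 1860480 / 120 = 15504.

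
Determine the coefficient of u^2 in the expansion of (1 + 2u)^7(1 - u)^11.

-15

Coefficient of u^2 = Σ_{j} C(7,j)·2^j·C(11,2-j)·(-1)^(2-j) for j from 0 to 2.
= 55 + (-154) + 84 = -15.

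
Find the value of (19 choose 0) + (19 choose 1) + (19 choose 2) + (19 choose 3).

1160

1 + 19 + 171 + 969 = 1160.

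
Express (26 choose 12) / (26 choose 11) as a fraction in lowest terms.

5/4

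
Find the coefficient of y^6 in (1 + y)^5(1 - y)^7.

Coefficient of y^6 = Σ_{j} C(5,j)·1^j·C(7,6-j)·(-1)^(6-j) for j from 0 to 5.
= 7 + (-105) + 350 + (-350) + 105 + (-7) = 0.

0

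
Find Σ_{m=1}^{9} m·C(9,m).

Since m·C(9,m) = 9·C(8,m−1), the sum is 9·2^8 = 9·256 = 2304.

2304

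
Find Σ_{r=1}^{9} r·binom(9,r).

2304

Since r·C(9,r) = 9·C(8,r−1), the sum is 9·2^8 = 9·256 = 2304.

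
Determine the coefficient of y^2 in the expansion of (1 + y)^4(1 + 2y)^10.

266

Coefficient of y^2 = Σ_{j} C(4,j)·1^j·C(10,2-j)·2^(2-j) for j from 0 to 2.
= 180 + 80 + 6 = 266.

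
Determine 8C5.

C(8,5) = C(8,3) by symmetry.
C(8,3) = (8·7·6) / 3! = 336 / 6 = 56.

56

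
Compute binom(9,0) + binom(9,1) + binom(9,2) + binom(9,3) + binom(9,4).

256

1 + 9 + 36 + 84 + 126 = 256.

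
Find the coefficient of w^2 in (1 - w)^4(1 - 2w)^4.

62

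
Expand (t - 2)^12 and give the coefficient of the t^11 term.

-24

The general term is C(12,j)·(t)^j·(-2)^(12-j); the t^11 term has j = 11.
C(12,11) = 12.
Coefficient = C(12,11) · (-2)^1 = 12 · (-2) = -24.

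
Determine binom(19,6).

C(19,6) = (19·18·17·16·15·14) / 6! = 19535040 / 720 = 27132.

27132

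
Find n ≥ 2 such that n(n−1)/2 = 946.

n(n−1)/2 = 946 ⇒ n(n−1) = 1892. Since 44·43 = 1892, n = 44.

44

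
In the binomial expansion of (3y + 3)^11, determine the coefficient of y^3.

29229255

The general term is C(11,j)·(3y)^j·(3)^(11-j); the y^3 term has j = 3.
C(11,3) = 165.
Coefficient = C(11,3) · 3^3 · 3^8 = 165 · 27 · 6561 = 29229255.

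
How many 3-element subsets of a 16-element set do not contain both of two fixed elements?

546

All 3-subsets: C(16,3) = 560. Those containing both fixed elements: C(14,1) = 14.
560 − 14 = 546.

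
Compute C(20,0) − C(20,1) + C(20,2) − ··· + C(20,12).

The partial alternating sum Σ_{k=0}^{12} (−1)^k C(20,k) = (−1)^12 C(19,12) = 50388.

50388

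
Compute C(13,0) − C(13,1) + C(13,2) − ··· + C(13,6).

The partial alternating sum Σ_{k=0}^{6} (−1)^k C(13,k) = (−1)^6 C(12,6) = 924.

924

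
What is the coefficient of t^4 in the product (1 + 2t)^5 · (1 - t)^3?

-50

Coefficient of t^4 = Σ_{j} C(5,j)·2^j·C(3,4-j)·(-1)^(4-j) for j from 1 to 4.
= (-10) + 120 + (-240) + 80 = -50.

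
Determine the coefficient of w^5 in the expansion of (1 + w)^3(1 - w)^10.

Coefficient of w^5 = Σ_{j} C(3,j)·1^j·C(10,5-j)·(-1)^(5-j) for j from 0 to 3.
= (-252) + 630 + (-360) + 45 = 63.

63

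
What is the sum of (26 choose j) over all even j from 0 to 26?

Half of (1+1)^26 + (1−1)^26 gives the even-index sum: 2^25 = 33554432.

33554432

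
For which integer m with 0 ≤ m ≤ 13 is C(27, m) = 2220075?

C(27,m) increases on 0 ≤ m ≤ 13. C(27,7) = 888030 and C(27,8) = 2220075, so m = 8.

8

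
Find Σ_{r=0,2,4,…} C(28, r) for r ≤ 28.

134217728

Half of (1+1)^28 + (1−1)^28 gives the even-index sum: 2^27 = 134217728.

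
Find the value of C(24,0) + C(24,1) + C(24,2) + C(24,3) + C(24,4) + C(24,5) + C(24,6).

190051

1 + 24 + 276 + 2024 + 10626 + 42504 + 134596 = 190051.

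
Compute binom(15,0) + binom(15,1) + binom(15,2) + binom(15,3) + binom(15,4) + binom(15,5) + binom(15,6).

9949

1 + 15 + 105 + 455 + 1365 + 3003 + 5005 = 9949.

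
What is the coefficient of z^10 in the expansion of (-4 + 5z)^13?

-178750000000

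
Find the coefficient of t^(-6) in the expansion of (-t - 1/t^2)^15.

General term: C(15,j)·(-t)^j·(-1/t^2)^(15-j), with t-exponent 1j − 2(15−j) = 3j − 30.
Set 3j − 30 = -6: j = 8.
C(15,8) = 6435; (-1)^8 = 1; (-1)^7 = -1.
Coefficient = 6435 · 1 · (-1) = -6435.

-6435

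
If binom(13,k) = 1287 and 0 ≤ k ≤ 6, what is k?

C(13,k) increases on 0 ≤ k ≤ 6. C(13,4) = 715 and C(13,5) = 1287, so k = 5.

5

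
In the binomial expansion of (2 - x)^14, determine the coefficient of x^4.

The general term is C(14,j)·(2)^j·(-x)^(14-j); the x^4 term has j = 10.
C(14,10) = 1001.
Coefficient = C(14,10) · 2^10 = 1001 · 1024 = 1025024.

1025024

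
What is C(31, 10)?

C(31,10) = (31·30·29·28·27·26·25·24·23·22) / 10! = 160945136352000 / 3628800 = 44352165.

44352165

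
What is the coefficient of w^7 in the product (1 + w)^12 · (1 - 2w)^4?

88

Coefficient of w^7 = Σ_{j} C(12,j)·1^j·C(4,7-j)·(-2)^(7-j) for j from 3 to 7.
= 3520 + (-15840) + 19008 + (-7392) + 792 = 88.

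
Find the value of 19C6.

C(19,6) = (19·18·17·16·15·14) / 6! = 19535040 / 720 = 27132.

27132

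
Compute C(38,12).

2707475148

C(38,12) = (38·37·36·35·34·33·32·31·30·29·28·27) / 12! = 1296884927852236800 / 479001600 = 2707475148.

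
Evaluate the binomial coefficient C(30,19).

C(30,19) = C(30,11) by symmetry.
C(30,11) = (30·29·28·27·26·25·24·23·22·21·20) / 11! = 2180547008640000 / 39916800 = 54627300.

54627300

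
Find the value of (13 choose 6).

1716

C(13,6) = (13·12·11·10·9·8) / 6! = 1235520 / 720 = 1716.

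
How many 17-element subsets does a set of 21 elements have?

5985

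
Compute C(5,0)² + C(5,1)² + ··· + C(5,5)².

252

Σ C(5,j)² is the coefficient of x^5 in (1+x)^5(1+x)^5 = (1+x)^10, i.e. C(10,5) = 252.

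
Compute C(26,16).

C(26,16) = C(26,10) by symmetry.
C(26,10) = (26·25·24·23·22·21·20·19·18·17) / 10! = 19275223968000 / 3628800 = 5311735.

5311735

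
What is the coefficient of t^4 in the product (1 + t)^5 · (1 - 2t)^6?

-75

Coefficient of t^4 = Σ_{j} C(5,j)·1^j·C(6,4-j)·(-2)^(4-j) for j from 0 to 4.
= 240 + (-800) + 600 + (-120) + 5 = -75.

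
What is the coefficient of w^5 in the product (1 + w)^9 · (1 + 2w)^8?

39550

Coefficient of w^5 = Σ_{j} C(9,j)·1^j·C(8,5-j)·2^(5-j) for j from 0 to 5.
= 1792 + 10080 + 16128 + 9408 + 2016 + 126 = 39550.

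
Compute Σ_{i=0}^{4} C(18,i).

4048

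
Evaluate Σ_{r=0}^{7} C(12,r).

3302

1 + 12 + 66 + 220 + 495 + 792 + 924 + 792 = 3302.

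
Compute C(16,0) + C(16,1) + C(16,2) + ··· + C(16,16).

Setting x = 1 in (1+x)^16 gives Σ C(16,r) = 2^16 = 65536.

65536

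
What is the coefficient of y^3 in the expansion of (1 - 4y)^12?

-14080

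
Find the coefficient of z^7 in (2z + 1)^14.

439296

The general term is C(14,j)·(2z)^j·(1)^(14-j); the z^7 term has j = 7.
C(14,7) = 3432.
Coefficient = C(14,7) · 2^7 = 3432 · 128 = 439296.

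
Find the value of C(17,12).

C(17,12) = C(17,5) by symmetry.
C(17,5) = (17·16·15·14·13) / 5! = 742560 / 120 = 6188.

6188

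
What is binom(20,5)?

15504

C(20,5) = (20·19·18·17·16) / 5! = 1860480 / 120 = 15504.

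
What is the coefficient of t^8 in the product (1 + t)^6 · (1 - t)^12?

-66

Coefficient of t^8 = Σ_{j} C(6,j)·1^j·C(12,8-j)·(-1)^(8-j) for j from 0 to 6.
= 495 + (-4752) + 13860 + (-15840) + 7425 + (-1320) + 66 = -66.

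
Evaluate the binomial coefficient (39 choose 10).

635745396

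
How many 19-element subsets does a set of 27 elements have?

C(27,19) = C(27,8) by symmetry.
C(27,8) = (27·26·25·24·23·22·21·20) / 8! = 89513424000 / 40320 = 2220075.

2220075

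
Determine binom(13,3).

286

C(13,3) = (13·12·11) / 3! = 1716 / 6 = 286.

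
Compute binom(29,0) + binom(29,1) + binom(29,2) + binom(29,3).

4090

1 + 29 + 406 + 3654 = 4090.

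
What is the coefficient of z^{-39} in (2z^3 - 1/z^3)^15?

30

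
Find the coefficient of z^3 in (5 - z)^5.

-250

The general term is C(5,j)·(5)^j·(-z)^(5-j); the z^3 term has j = 2.
C(5,2) = 10.
Coefficient = C(5,2) · 5^2 · (-1)^3 = 10 · 25 · (-1) = -250.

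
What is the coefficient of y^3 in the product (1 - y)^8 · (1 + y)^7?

7

Coefficient of y^3 = Σ_{j} C(8,j)·(-1)^j·C(7,3-j)·1^(3-j) for j from 0 to 3.
= 35 + (-168) + 196 + (-56) = 7.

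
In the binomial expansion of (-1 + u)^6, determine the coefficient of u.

The general term is C(6,j)·(-1)^j·(u)^(6-j); the u^1 term has j = 5.
C(6,5) = 6.
Coefficient = C(6,5) · (-1)^5 = 6 · (-1) = -6.

-6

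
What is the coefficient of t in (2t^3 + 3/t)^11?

General term: C(11,j)·(2t^3)^j·(3/t)^(11-j), with t-exponent 3j − 1(11−j) = 4j − 11.
Set 4j − 11 = 1: j = 3.
C(11,3) = 165; 2^3 = 8; 3^8 = 6561.
Coefficient = 165 · 8 · 6561 = 8660520.

8660520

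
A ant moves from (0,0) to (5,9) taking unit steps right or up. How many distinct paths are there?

2002

Each path is a sequence of 14 steps with 5 rights: C(14,5) = 2002.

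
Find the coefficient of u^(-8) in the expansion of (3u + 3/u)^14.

General term: C(14,j)·(3u)^j·(3/u)^(14-j), with u-exponent 1j − 1(14−j) = 2j − 14.
Set 2j − 14 = -8: j = 3.
C(14,3) = 364; 3^3 = 27; 3^11 = 177147.
Coefficient = 364 · 27 · 177147 = 1741000716.

1741000716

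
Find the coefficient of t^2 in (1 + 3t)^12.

594

The general term is C(12,j)·(1)^j·(3t)^(12-j); the t^2 term has j = 10.
C(12,10) = 66.
Coefficient = C(12,10) · 3^2 = 66 · 9 = 594.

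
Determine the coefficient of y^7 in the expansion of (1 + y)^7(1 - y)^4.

-6

Coefficient of y^7 = Σ_{j} C(7,j)·1^j·C(4,7-j)·(-1)^(7-j) for j from 3 to 7.
= 35 + (-140) + 126 + (-28) + 1 = -6.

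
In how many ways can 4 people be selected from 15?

1365

This is C(15,4) = 1365.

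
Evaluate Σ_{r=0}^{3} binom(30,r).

4526

1 + 30 + 435 + 4060 = 4526.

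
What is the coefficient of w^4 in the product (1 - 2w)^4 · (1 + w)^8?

54

Coefficient of w^4 = Σ_{j} C(4,j)·(-2)^j·C(8,4-j)·1^(4-j) for j from 0 to 4.
= 70 + (-448) + 672 + (-256) + 16 = 54.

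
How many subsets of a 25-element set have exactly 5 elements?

53130

Choose the 5 positions: C(25,5) = 53130.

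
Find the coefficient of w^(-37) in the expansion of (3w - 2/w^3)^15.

General term: C(15,j)·(3w)^j·(-2/w^3)^(15-j), with w-exponent 1j − 3(15−j) = 4j − 45.
Set 4j − 45 = -37: j = 2.
C(15,2) = 105; 3^2 = 9; (-2)^13 = -8192.
Coefficient = 105 · 9 · (-8192) = -7741440.

-7741440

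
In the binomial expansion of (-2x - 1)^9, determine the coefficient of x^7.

The general term is C(9,j)·(-2x)^j·(-1)^(9-j); the x^7 term has j = 7.
C(9,7) = 36.
Coefficient = C(9,7) · (-2)^7 = 36 · (-128) = -4608.

-4608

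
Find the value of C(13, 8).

C(13,8) = C(13,5) by symmetry.
C(13,5) = (13·12·11·10·9) / 5! = 154440 / 120 = 1287.

1287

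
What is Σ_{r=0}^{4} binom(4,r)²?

70

Σ C(4,r)² is the coefficient of x^4 in (1+x)^4(1+x)^4 = (1+x)^8, i.e. C(8,4) = 70.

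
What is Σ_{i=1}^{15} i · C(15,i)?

245760

Since i·C(15,i) = 15·C(14,i−1), the sum is 15·2^14 = 15·16384 = 245760.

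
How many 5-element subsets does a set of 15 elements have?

3003

C(15,5) = (15·14·13·12·11) / 5! = 360360 / 120 = 3003.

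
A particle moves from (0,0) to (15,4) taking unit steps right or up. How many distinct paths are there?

Each path is a sequence of 19 steps with 15 rights: C(19,15) = 3876.

3876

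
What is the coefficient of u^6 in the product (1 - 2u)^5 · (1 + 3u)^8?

Coefficient of u^6 = Σ_{j} C(5,j)·(-2)^j·C(8,6-j)·3^(6-j) for j from 0 to 5.
= 20412 + (-136080) + 226800 + (-120960) + 20160 + (-768) = 9564.

9564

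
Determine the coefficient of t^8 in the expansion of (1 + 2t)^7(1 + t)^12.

767103

Coefficient of t^8 = Σ_{j} C(7,j)·2^j·C(12,8-j)·1^(8-j) for j from 0 to 7.
= 495 + 11088 + 77616 + 221760 + 277200 + 147840 + 29568 + 1536 = 767103.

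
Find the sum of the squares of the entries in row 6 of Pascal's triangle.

924

By Vandermonde's identity, Σ C(6,r)² = C(12,6) = 924.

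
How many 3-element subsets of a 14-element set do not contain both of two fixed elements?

352

All 3-subsets: C(14,3) = 364. Those containing both fixed elements: C(12,1) = 12.
364 − 12 = 352.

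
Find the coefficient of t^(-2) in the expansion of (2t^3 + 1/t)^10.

180

General term: C(10,j)·(2t^3)^j·(1/t)^(10-j), with t-exponent 3j − 1(10−j) = 4j − 10.
Set 4j − 10 = -2: j = 2.
C(10,2) = 45; 2^2 = 4; 1^8 = 1.
Coefficient = 45 · 4 · 1 = 180.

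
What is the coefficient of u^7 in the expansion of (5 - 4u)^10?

-245760000

The general term is C(10,j)·(5)^j·(-4u)^(10-j); the u^7 term has j = 3.
C(10,3) = 120.
Coefficient = C(10,3) · 5^3 · (-4)^7 = 120 · 125 · (-16384) = -245760000.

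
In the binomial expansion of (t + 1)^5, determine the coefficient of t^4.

5

The general term is C(5,j)·(t)^j·(1)^(5-j); the t^4 term has j = 4.
C(5,4) = 5.
Coefficient = C(5,4) = 5.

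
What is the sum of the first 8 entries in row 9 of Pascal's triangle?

502

1 + 9 + 36 + 84 + 126 + 126 + 84 + 36 = 502.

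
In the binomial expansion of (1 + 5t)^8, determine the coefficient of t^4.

43750

The general term is C(8,j)·(1)^j·(5t)^(8-j); the t^4 term has j = 4.
C(8,4) = 70.
Coefficient = C(8,4) · 5^4 = 70 · 625 = 43750.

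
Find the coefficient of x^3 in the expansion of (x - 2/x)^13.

General term: C(13,j)·(x)^j·(-2/x)^(13-j), with x-exponent 1j − 1(13−j) = 2j − 13.
Set 2j − 13 = 3: j = 8.
C(13,8) = 1287; 1^8 = 1; (-2)^5 = -32.
Coefficient = 1287 · 1 · (-32) = -41184.

-41184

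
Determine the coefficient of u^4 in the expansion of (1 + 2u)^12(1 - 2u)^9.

Coefficient of u^4 = Σ_{j} C(12,j)·2^j·C(9,4-j)·(-2)^(4-j) for j from 0 to 4.
= 2016 + (-16128) + 38016 + (-31680) + 7920 = 144.

144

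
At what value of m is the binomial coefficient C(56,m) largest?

C(56,m) is maximized at m = 56/2 = 28.

28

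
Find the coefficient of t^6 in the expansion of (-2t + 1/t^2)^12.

General term: C(12,j)·(-2t)^j·(1/t^2)^(12-j), with t-exponent 1j − 2(12−j) = 3j − 24.
Set 3j − 24 = 6: j = 10.
C(12,10) = 66; (-2)^10 = 1024; 1^2 = 1.
Coefficient = 66 · 1024 · 1 = 67584.

67584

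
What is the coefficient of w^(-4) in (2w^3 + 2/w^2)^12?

2027520

General term: C(12,j)·(2w^3)^j·(2/w^2)^(12-j), with w-exponent 3j − 2(12−j) = 5j − 24.
Set 5j − 24 = -4: j = 4.
C(12,4) = 495; 2^4 = 16; 2^8 = 256.
Coefficient = 495 · 16 · 256 = 2027520.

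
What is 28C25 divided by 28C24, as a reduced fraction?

C(n,k+1)/C(n,k) = (n−k)/(k+1) = (28−24)/(24+1) = 4/25.

4/25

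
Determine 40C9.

273438880

C(40,9) = (40·39·38·37·36·35·34·33·32) / 9! = 99225500774400 / 362880 = 273438880.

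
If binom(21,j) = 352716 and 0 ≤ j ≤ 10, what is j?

10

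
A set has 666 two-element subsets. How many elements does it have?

n(n−1)/2 = 666 ⇒ n(n−1) = 1332. Since 37·36 = 1332, n = 37.

37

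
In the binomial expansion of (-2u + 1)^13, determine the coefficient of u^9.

The general term is C(13,j)·(-2u)^j·(1)^(13-j); the u^9 term has j = 9.
C(13,9) = 715.
Coefficient = C(13,9) · (-2)^9 = 715 · (-512) = -366080.

-366080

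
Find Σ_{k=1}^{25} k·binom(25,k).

419430400

Since k·C(25,k) = 25·C(24,k−1), the sum is 25·2^24 = 25·16777216 = 419430400.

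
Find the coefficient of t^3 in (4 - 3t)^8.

-1548288

The general term is C(8,j)·(4)^j·(-3t)^(8-j); the t^3 term has j = 5.
C(8,5) = 56.
Coefficient = C(8,5) · 4^5 · (-3)^3 = 56 · 1024 · (-27) = -1548288.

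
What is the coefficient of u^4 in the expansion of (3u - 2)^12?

The general term is C(12,j)·(3u)^j·(-2)^(12-j); the u^4 term has j = 4.
C(12,4) = 495.
Coefficient = C(12,4) · 3^4 · (-2)^8 = 495 · 81 · 256 = 10264320.

10264320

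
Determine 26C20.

230230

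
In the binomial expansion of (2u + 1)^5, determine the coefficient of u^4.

The general term is C(5,j)·(2u)^j·(1)^(5-j); the u^4 term has j = 4.
C(5,4) = 5.
Coefficient = C(5,4) · 2^4 = 5 · 16 = 80.

80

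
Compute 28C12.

C(28,12) = (28·27·26·25·24·23·22·21·20·19·18·17) / 12! = 14572069319808000 / 479001600 = 30421755.

30421755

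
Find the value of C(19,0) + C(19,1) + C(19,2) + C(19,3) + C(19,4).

5036

1 + 19 + 171 + 969 + 3876 = 5036.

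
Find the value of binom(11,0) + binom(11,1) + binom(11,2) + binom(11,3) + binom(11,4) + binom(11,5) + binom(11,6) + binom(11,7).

1816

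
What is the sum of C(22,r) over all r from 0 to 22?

4194304

Setting x = 1 in (1+x)^22 gives Σ C(22,r) = 2^22 = 4194304.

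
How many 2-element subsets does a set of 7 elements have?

C(7,2) = (7·6) / 2! = 42 / 2 = 21.

21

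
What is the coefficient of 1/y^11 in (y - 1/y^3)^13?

1716

General term: C(13,j)·(y)^j·(-1/y^3)^(13-j), with y-exponent 1j − 3(13−j) = 4j − 39.
Set 4j − 39 = -11: j = 7.
C(13,7) = 1716; 1^7 = 1; (-1)^6 = 1.
Coefficient = 1716 · 1 · 1 = 1716.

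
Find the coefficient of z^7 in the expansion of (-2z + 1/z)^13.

General term: C(13,j)·(-2z)^j·(1/z)^(13-j), with z-exponent 1j − 1(13−j) = 2j − 13.
Set 2j − 13 = 7: j = 10.
C(13,10) = 286; (-2)^10 = 1024; 1^3 = 1.
Coefficient = 286 · 1024 · 1 = 292864.

292864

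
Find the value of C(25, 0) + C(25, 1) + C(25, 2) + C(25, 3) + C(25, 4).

15276

1 + 25 + 300 + 2300 + 12650 = 15276.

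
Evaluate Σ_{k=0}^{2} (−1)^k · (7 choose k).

The partial alternating sum Σ_{k=0}^{2} (−1)^k C(7,k) = (−1)^2 C(6,2) = 15.

15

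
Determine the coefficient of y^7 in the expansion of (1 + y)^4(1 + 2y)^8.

Coefficient of y^7 = Σ_{j} C(4,j)·1^j·C(8,7-j)·2^(7-j) for j from 0 to 4.
= 1024 + 7168 + 10752 + 4480 + 448 = 23872.

23872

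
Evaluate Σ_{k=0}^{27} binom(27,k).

134217728

The entries of row 27 sum to 2^27 = 134217728.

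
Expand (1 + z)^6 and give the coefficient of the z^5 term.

6

The general term is C(6,j)·(1)^j·(z)^(6-j); the z^5 term has j = 1.
C(6,1) = 6.
Coefficient = C(6,1) = 6.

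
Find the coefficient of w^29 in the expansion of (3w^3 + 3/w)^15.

19586258055

General term: C(15,j)·(3w^3)^j·(3/w)^(15-j), with w-exponent 3j − 1(15−j) = 4j − 15.
Set 4j − 15 = 29: j = 11.
C(15,11) = 1365; 3^11 = 177147; 3^4 = 81.
Coefficient = 1365 · 177147 · 81 = 19586258055.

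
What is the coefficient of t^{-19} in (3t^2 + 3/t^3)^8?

52488

General term: C(8,j)·(3t^2)^j·(3/t^3)^(8-j), with t-exponent 2j − 3(8−j) = 5j − 24.
Set 5j − 24 = -19: j = 1.
C(8,1) = 8; 3^1 = 3; 3^7 = 2187.
Coefficient = 8 · 3 · 2187 = 52488.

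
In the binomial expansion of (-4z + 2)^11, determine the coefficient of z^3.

-2703360

The general term is C(11,j)·(-4z)^j·(2)^(11-j); the z^3 term has j = 3.
C(11,3) = 165.
Coefficient = C(11,3) · (-4)^3 · 2^8 = 165 · (-64) · 256 = -2703360.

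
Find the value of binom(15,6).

C(15,6) = (15·14·13·12·11·10) / 6! = 3603600 / 720 = 5005.

5005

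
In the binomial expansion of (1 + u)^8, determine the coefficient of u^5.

The general term is C(8,j)·(1)^j·(u)^(8-j); the u^5 term has j = 3.
C(8,3) = 56.
Coefficient = C(8,3) = 56.

56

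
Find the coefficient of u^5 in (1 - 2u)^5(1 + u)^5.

-81

Coefficient of u^5 = Σ_{j} C(5,j)·(-2)^j·C(5,5-j)·1^(5-j) for j from 0 to 5.
= 1 + (-50) + 400 + (-800) + 400 + (-32) = -81.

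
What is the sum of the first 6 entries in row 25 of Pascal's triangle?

1 + 25 + 300 + 2300 + 12650 + 53130 = 68406.

68406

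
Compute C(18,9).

C(18,9) = (18·17·16·15·14·13·12·11·10) / 9! = 17643225600 / 362880 = 48620.

48620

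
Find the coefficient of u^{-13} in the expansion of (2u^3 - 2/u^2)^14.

General term: C(14,j)·(2u^3)^j·(-2/u^2)^(14-j), with u-exponent 3j − 2(14−j) = 5j − 28.
Set 5j − 28 = -13: j = 3.
C(14,3) = 364; 2^3 = 8; (-2)^11 = -2048.
Coefficient = 364 · 8 · (-2048) = -5963776.

-5963776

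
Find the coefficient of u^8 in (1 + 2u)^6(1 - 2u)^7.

Coefficient of u^8 = Σ_{j} C(6,j)·2^j·C(7,8-j)·(-2)^(8-j) for j from 1 to 6.
= (-1536) + 26880 + (-107520) + 134400 + (-53760) + 5376 = 3840.

3840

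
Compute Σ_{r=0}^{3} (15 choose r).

1 + 15 + 105 + 455 = 576.

576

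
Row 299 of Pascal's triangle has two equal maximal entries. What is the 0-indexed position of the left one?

149

For odd n = 299, C(299,j) peaks at j = (n−1)/2 and (n+1)/2; the lesser is 149.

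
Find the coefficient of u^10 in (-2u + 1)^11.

The general term is C(11,j)·(-2u)^j·(1)^(11-j); the u^10 term has j = 10.
C(11,10) = 11.
Coefficient = C(11,10) · (-2)^10 = 11 · 1024 = 11264.

11264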